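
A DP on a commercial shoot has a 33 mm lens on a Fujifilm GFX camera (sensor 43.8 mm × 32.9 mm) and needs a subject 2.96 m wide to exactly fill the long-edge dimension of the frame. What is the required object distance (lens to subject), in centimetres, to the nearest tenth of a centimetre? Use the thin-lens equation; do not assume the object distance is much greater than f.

W: 2.96 m = 2960 mm.
Magnification m = w/W = dᵢ/dₒ; combined with 1/f = 1/dₒ + 1/dᵢ this gives dₒ = f·(1 + W/w).
dₒ = 33 mm × (1 + 2960/43.8) = 33 × 68.5799 ≈ 2263.137 mm = 226.314 cm.

226.3 cm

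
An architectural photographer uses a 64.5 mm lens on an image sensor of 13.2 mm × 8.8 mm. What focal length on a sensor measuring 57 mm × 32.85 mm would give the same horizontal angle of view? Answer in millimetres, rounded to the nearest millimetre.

Equal angle of view means equal width/f ratio, so f₂ = f₁ · (width₂/width₁) = 64.5 × 57/13.2.
f₂ = 64.5 × 4.31818 ≈ 278.523 mm.

279 mm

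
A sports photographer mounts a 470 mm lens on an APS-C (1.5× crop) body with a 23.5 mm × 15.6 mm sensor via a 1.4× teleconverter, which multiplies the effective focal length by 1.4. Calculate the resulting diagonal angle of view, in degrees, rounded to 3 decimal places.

Effective focal length f = 470 × 1.4 = 658 mm.
Sensor diagonal = √(23.5² + 15.6²) = √795.6100 ≈ 28.2066 mm.
α = 2·arctan(28.207 / (2 × 658)) = 2·arctan(0.02143) ≈ 2.4557°.

2.456°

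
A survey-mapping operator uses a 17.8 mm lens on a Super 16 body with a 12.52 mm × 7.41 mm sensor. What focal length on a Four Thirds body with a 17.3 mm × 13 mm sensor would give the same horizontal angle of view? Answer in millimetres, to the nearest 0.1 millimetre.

Equal angle of view means equal width/f ratio, so f₂ = f₁ · (width₂/width₁) = 17.8 × 17.3/12.52.
f₂ = 17.8 × 1.38179 ≈ 24.596 mm.

24.6 mm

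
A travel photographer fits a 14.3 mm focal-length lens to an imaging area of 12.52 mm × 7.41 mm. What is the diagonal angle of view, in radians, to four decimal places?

0.9411 rad

Sensor diagonal = √(12.52² + 7.41²) = √211.6585 ≈ 14.5485 mm.
Angle of view α = 2·arctan(d/2f) with d = 14.5485 mm and f = 14.3 mm.
d/2f = 0.50869; arctan(0.50869) ≈ 0.4706 rad, so α ≈ 0.9411 rad.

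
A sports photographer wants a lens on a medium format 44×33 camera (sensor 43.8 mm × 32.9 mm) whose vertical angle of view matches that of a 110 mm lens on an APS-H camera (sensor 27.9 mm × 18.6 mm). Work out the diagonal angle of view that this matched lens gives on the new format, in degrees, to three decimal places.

16.026°

Equal vertical AOV ⇒ f₂ = f₁ · 32.9/18.6 = 110 × 1.76882 ≈ 194.5699 mm.
Sensor diagonal = √(43.8² + 32.9²) = √3000.8500 ≈ 54.7800 mm.
Diagonal AOV on the new format = 2·arctan(54.7800 / (2 × 194.5699)) = 2·arctan(0.14077) ≈ 16.0260°.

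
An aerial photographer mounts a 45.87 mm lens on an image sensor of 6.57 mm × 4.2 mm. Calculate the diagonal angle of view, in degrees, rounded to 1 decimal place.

9.7°

Sensor diagonal = √(6.57² + 4.2²) = √60.8049 ≈ 7.7977 mm.
Angle of view α = 2·arctan(d/2f) with d = 7.7977 mm and f = 45.87 mm.
d/2f = 0.08500; arctan(0.08500) ≈ 4.8584°, so α ≈ 9.7167°.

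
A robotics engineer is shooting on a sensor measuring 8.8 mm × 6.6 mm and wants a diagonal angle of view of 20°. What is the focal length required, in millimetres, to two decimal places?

Sensor diagonal = √(8.8² + 6.6²) = √121.0000 ≈ 11.0000 mm.
From α = 2·arctan(d/2f) we get f = d / (2·tan(α/2)).
With d = 11.0000 mm and α/2 = 10°, tan(α/2) ≈ 0.17633, so f ≈ 11.0000 / 0.35265 ≈ 31.1921 mm.

31.19 mm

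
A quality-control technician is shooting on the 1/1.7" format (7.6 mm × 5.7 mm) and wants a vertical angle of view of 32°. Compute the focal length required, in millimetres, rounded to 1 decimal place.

From α = 2·arctan(h/2f) we get f = h / (2·tan(α/2)).
With h = 5.7 mm and α/2 = 16°, tan(α/2) ≈ 0.28675, so f ≈ 5.7 / 0.57349 ≈ 9.9391 mm.

9.9 mm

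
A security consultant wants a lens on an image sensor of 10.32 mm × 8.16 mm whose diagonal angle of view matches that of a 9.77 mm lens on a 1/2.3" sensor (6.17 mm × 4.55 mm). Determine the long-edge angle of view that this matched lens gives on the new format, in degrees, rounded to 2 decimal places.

34.21°

Sensor diagonal = √(6.17² + 4.55²) = √58.7714 ≈ 7.6663 mm.
Sensor diagonal = √(10.32² + 8.16²) = √173.0880 ≈ 13.1563 mm.
Equal diagonal AOV ⇒ f₂ = f₁ · 13.1563/7.6663 = 9.77 × 1.71613 ≈ 16.7666 mm.
Long-edge AOV on the new format = 2·arctan(10.32 / (2 × 16.7666)) = 2·arctan(0.30775) ≈ 34.2120°.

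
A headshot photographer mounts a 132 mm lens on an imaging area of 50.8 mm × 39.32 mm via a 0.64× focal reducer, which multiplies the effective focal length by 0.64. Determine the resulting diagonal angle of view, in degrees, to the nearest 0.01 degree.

Effective focal length f = 132 × 0.64 = 84.48 mm.
Sensor diagonal = √(50.8² + 39.32²) = √4126.7024 ≈ 64.2394 mm.
α = 2·arctan(64.239 / (2 × 84.48)) = 2·arctan(0.38020) ≈ 41.6341°.

41.63°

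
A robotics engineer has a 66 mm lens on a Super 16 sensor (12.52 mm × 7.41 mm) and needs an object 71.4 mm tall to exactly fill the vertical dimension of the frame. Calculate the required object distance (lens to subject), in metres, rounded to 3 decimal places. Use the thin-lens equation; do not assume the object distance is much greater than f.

Magnification m = h/W = dᵢ/dₒ; combined with 1/f = 1/dₒ + 1/dᵢ this gives dₒ = f·(1 + W/h).
dₒ = 66 mm × (1 + 71.4/7.41) = 66 × 10.6356 ≈ 701.951 mm = 0.701951 m.

0.702 m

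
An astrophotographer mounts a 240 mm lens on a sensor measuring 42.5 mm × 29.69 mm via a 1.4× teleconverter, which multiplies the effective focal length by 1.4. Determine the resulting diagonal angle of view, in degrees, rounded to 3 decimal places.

Effective focal length f = 240 × 1.4 = 336 mm.
Sensor diagonal = √(42.5² + 29.69²) = √2687.7461 ≈ 51.8435 mm.
α = 2·arctan(51.843 / (2 × 336)) = 2·arctan(0.07715) ≈ 8.8230°.

8.823°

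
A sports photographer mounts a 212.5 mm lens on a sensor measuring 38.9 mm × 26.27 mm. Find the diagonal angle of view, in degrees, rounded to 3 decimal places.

12.605°

Sensor diagonal = √(38.9² + 26.27²) = √2203.3229 ≈ 46.9396 mm.
Angle of view α = 2·arctan(d/2f) with d = 46.9396 mm and f = 212.5 mm.
d/2f = 0.11045; arctan(0.11045) ≈ 6.3025°, so α ≈ 12.6051°.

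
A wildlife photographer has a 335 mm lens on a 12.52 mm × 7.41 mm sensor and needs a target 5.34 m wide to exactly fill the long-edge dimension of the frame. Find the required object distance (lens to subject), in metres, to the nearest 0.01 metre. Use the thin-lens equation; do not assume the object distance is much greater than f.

W: 5.34 m = 5340 mm.
Magnification m = w/W = dᵢ/dₒ; combined with 1/f = 1/dₒ + 1/dᵢ this gives dₒ = f·(1 + W/w).
dₒ = 335 mm × (1 + 5340/12.52) = 335 × 427.5176 ≈ 143218.387 mm = 143.218 m.

143.22 m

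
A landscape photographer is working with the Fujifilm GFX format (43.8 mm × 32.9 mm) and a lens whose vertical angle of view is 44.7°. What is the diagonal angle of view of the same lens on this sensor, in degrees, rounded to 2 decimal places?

From the vertical AOV: f = 32.9 / (2·tan(22.35°)) = 32.9 / 0.82230 ≈ 40.0098 mm.
Sensor diagonal = √(43.8² + 32.9²) = √3000.8500 ≈ 54.7800 mm.
Diagonal AOV = 2·arctan(54.7800 / (2 × 40.0098)) = 2·arctan(0.68458) ≈ 68.7898°.

68.79°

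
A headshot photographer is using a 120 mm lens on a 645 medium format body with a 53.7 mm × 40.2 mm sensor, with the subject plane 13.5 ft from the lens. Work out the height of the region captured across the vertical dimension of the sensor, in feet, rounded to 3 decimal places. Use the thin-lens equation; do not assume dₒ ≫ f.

dₒ: 13.5 ft × 304.8 mm/ft = 4114.80 mm.
Similar triangles through the lens centre give W/dₒ = h/dᵢ; with 1/f = 1/dₒ + 1/dᵢ this gives W = h·(dₒ − f)/f.
W = 40.2 mm × (4114.8 − 120) / 120 = 40.2 × 33.2900 ≈ 1338.258 mm = 1338.258/304.8 ft = 4.39061 ft.

4.391 ft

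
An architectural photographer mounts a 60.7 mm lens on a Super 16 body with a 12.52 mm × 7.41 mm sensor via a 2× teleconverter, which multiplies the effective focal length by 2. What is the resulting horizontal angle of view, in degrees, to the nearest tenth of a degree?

Effective focal length f = 60.7 × 2 = 121.4 mm.
α = 2·arctan(12.52 / (2 × 121.4)) = 2·arctan(0.05157) ≈ 5.9037°.

5.9°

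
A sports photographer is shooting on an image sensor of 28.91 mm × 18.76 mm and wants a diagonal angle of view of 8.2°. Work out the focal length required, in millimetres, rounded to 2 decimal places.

Sensor diagonal = √(28.91² + 18.76²) = √1187.7257 ≈ 34.4634 mm.
From α = 2·arctan(d/2f) we get f = d / (2·tan(α/2)).
With d = 34.4634 mm and α/2 = 4.1°, tan(α/2) ≈ 0.07168, so f ≈ 34.4634 / 0.14336 ≈ 240.3946 mm.

240.39 mm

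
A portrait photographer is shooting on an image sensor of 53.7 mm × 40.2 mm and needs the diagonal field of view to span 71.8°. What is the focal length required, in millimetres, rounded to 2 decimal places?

46.33 mm

Sensor diagonal = √(53.7² + 40.2²) = √4499.7300 ≈ 67.0800 mm.
From α = 2·arctan(d/2f) we get f = d / (2·tan(α/2)).
With d = 67.0800 mm and α/2 = 35.9°, tan(α/2) ≈ 0.72388, so f ≈ 67.0800 / 1.44776 ≈ 46.3337 mm.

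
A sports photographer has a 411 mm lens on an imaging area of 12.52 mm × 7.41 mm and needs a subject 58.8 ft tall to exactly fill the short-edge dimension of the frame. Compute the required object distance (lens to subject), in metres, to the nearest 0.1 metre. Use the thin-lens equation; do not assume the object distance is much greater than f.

994.5 m

W: 58.8 ft × 304.8 mm/ft = 17922.24 mm.
Magnification m = h/W = dᵢ/dₒ; combined with 1/f = 1/dₒ + 1/dᵢ this gives dₒ = f·(1 + W/h).
dₒ = 411 mm × (1 + 17922.2/7.41) = 411 × 2419.6558 ≈ 994478.531 mm = 994.479 m.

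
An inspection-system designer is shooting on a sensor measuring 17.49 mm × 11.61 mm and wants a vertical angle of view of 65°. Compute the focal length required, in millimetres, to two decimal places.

From α = 2·arctan(h/2f) we get f = h / (2·tan(α/2)).
With h = 11.61 mm and α/2 = 32.5°, tan(α/2) ≈ 0.63707, so f ≈ 11.61 / 1.27414 ≈ 9.1120 mm.

9.11 mm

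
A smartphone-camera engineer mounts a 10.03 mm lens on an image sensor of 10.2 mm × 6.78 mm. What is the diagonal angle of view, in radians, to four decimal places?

Sensor diagonal = √(10.2² + 6.78²) = √150.0084 ≈ 12.2478 mm.
Angle of view α = 2·arctan(d/2f) with d = 12.2478 mm and f = 10.03 mm.
d/2f = 0.61056; arctan(0.61056) ≈ 0.5481 rad, so α ≈ 1.0963 rad.

1.0963 rad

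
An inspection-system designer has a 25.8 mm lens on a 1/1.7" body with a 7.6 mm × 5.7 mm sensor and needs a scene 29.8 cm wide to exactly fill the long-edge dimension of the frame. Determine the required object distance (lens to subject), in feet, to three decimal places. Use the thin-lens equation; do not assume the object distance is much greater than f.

3.404 ft

W: 29.8 cm = 298 mm.
Magnification m = w/W = dᵢ/dₒ; combined with 1/f = 1/dₒ + 1/dᵢ this gives dₒ = f·(1 + W/w).
dₒ = 25.8 mm × (1 + 298/7.6) = 25.8 × 40.2105 ≈ 1037.432 mm = 1037.432/304.8 ft = 3.40365 ft.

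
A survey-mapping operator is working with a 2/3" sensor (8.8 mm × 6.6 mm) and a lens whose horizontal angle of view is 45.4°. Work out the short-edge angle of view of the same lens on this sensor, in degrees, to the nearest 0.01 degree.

From the horizontal AOV: f = 8.8 / (2·tan(22.7°)) = 8.8 / 0.83662 ≈ 10.5185 mm.
Short-edge AOV = 2·arctan(6.6 / (2 × 10.5185)) = 2·arctan(0.31373) ≈ 34.8366°.

34.84°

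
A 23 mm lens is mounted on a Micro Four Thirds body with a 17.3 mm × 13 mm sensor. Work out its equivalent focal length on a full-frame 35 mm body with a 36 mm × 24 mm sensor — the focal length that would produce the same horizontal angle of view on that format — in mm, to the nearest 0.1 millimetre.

47.9 mm

Equal angle of view means equal width/f ratio, so f₂ = f₁ · (width₂/width₁) = 23 × 36/17.3.
f₂ = 23 × 2.08092 ≈ 47.861 mm.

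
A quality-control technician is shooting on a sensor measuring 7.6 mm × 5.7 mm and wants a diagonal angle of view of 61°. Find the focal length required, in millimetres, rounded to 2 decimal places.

Sensor diagonal = √(7.6² + 5.7²) = √90.2500 ≈ 9.5000 mm.
From α = 2·arctan(d/2f) we get f = d / (2·tan(α/2)).
With d = 9.5000 mm and α/2 = 30.5°, tan(α/2) ≈ 0.58905, so f ≈ 9.5000 / 1.17809 ≈ 8.0639 mm.

8.06 mm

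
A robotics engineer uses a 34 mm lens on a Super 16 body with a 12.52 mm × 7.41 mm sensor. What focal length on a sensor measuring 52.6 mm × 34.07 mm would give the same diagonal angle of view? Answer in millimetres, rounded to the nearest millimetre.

Sensor diagonal = √(12.52² + 7.41²) = √211.6585 ≈ 14.5485 mm.
Sensor diagonal = √(52.6² + 34.07²) = √3927.5249 ≈ 62.6700 mm.
Equal angle of view means equal diagonal/f ratio, so f₂ = f₁ · (diagonal₂/diagonal₁) = 34 × 62.6700/14.5485.
f₂ = 34 × 4.30766 ≈ 146.461 mm.

146 mm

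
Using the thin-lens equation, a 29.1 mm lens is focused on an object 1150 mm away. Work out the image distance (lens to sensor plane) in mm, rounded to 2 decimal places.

29.86 mm

1/dᵢ = 1/f − 1/dₒ = 1/29.1 − 1/1150 = 0.0334947 mm⁻¹.
dᵢ = 1/0.0334947 ≈ 29.8555 mm.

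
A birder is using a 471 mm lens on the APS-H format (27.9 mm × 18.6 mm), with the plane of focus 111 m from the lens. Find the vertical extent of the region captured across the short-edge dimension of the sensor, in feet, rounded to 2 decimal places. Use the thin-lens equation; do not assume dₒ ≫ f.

14.32 ft

dₒ: 111 m = 111000 mm.
Similar triangles through the lens centre give W/dₒ = h/dᵢ; with 1/f = 1/dₒ + 1/dᵢ this gives W = h·(dₒ − f)/f.
W = 18.6 mm × (111000 − 471) / 471 = 18.6 × 234.6688 ≈ 4364.839 mm = 4364.839/304.8 ft = 14.3203 ft.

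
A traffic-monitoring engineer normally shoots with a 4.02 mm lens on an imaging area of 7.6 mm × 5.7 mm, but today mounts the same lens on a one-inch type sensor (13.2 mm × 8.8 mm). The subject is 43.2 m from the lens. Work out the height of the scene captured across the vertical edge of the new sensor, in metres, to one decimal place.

94.6 m

The focal length stays 4.02 mm; the relevant sensor dimension is now h = 8.8 mm. Object distance dₒ = 43.2 m = 43200 mm.
Thin-lens field height W = h·(dₒ − f)/f = 8.8 × (43200 − 4.02)/4.02 ≈ 94558.364 mm = 94.5584 m.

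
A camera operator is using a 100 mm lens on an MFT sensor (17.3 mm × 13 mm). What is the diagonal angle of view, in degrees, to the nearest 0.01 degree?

12.35°

Sensor diagonal = √(17.3² + 13²) = √468.2900 ≈ 21.6400 mm.
Angle of view α = 2·arctan(d/2f) with d = 21.6400 mm and f = 100 mm.
d/2f = 0.10820; arctan(0.10820) ≈ 6.1754°, so α ≈ 12.3508°.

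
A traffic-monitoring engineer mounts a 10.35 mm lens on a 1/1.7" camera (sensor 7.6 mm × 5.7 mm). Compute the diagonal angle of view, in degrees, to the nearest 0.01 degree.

49.30°

Sensor diagonal = √(7.6² + 5.7²) = √90.2500 ≈ 9.5000 mm.
Angle of view α = 2·arctan(d/2f) with d = 9.5000 mm and f = 10.35 mm.
d/2f = 0.45894; arctan(0.45894) ≈ 24.6522°, so α ≈ 49.3043°.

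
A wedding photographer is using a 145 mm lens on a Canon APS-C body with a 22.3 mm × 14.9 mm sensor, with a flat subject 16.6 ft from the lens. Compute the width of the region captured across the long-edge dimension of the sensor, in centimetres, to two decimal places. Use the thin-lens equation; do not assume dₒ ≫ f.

dₒ: 16.6 ft × 304.8 mm/ft = 5059.68 mm.
Similar triangles through the lens centre give W/dₒ = w/dᵢ; with 1/f = 1/dₒ + 1/dᵢ this gives W = w·(dₒ − f)/f.
W = 22.3 mm × (5059.68 − 145) / 145 = 22.3 × 33.8943 ≈ 755.844 mm = 75.5844 cm.

75.58 cm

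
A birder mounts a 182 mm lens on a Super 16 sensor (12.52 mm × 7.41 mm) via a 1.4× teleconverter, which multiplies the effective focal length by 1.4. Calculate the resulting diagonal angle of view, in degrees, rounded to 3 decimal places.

Effective focal length f = 182 × 1.4 = 254.8 mm.
Sensor diagonal = √(12.52² + 7.41²) = √211.6585 ≈ 14.5485 mm.
α = 2·arctan(14.548 / (2 × 254.8)) = 2·arctan(0.02855) ≈ 3.2706°.

3.271°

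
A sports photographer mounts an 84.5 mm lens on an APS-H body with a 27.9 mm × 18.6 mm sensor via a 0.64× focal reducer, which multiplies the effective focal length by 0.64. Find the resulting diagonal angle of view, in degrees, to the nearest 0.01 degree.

34.45°

Effective focal length f = 84.5 × 0.64 = 54.08 mm.
Sensor diagonal = √(27.9² + 18.6²) = √1124.3700 ≈ 33.5316 mm.
α = 2·arctan(33.532 / (2 × 54.08)) = 2·arctan(0.31002) ≈ 34.4488°.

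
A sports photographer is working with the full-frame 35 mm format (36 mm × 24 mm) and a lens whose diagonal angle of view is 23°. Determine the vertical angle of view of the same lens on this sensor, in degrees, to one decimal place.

12.9°

Sensor diagonal = √(36² + 24²) = √1872.0000 ≈ 43.2666 mm.
From the diagonal AOV: f = 43.2666 / (2·tan(11.5°)) = 43.2666 / 0.40690 ≈ 106.3311 mm.
Vertical AOV = 2·arctan(24 / (2 × 106.3311)) = 2·arctan(0.11286) ≈ 12.8777°.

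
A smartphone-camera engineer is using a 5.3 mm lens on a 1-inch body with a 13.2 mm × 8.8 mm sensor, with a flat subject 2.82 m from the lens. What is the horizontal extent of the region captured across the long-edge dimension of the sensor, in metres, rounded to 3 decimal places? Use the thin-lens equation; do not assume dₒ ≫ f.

7.010 m

dₒ: 2.82 m = 2820 mm.
Similar triangles through the lens centre give W/dₒ = w/dᵢ; with 1/f = 1/dₒ + 1/dᵢ this gives W = w·(dₒ − f)/f.
W = 13.2 mm × (2820 − 5.3) / 5.3 = 13.2 × 531.0755 ≈ 7010.196 mm = 7.0102 m.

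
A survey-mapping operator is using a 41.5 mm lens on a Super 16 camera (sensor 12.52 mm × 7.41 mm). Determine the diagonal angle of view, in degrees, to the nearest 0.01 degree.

Sensor diagonal = √(12.52² + 7.41²) = √211.6585 ≈ 14.5485 mm.
Angle of view α = 2·arctan(d/2f) with d = 14.5485 mm and f = 41.5 mm.
d/2f = 0.17528; arctan(0.17528) ≈ 9.9420°, so α ≈ 19.8840°.

19.88°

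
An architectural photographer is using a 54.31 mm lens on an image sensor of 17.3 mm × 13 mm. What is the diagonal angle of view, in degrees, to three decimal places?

22.535°

Sensor diagonal = √(17.3² + 13²) = √468.2900 ≈ 21.6400 mm.
Angle of view α = 2·arctan(d/2f) with d = 21.6400 mm and f = 54.31 mm.
d/2f = 0.19923; arctan(0.19923) ≈ 11.2673°, so α ≈ 22.5347°.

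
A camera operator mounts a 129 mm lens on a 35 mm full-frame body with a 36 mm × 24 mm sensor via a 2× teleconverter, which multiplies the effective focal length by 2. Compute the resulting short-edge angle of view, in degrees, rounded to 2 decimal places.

5.33°

Effective focal length f = 129 × 2 = 258 mm.
α = 2·arctan(24 / (2 × 258)) = 2·arctan(0.04651) ≈ 5.3260°.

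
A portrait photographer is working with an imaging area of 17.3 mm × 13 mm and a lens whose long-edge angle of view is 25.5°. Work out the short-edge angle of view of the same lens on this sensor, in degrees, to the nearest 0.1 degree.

From the long-edge AOV: f = 17.3 / (2·tan(12.75°)) = 17.3 / 0.45255 ≈ 38.2275 mm.
Short-edge AOV = 2·arctan(13 / (2 × 38.2275)) = 2·arctan(0.17003) ≈ 19.3000°.

19.3°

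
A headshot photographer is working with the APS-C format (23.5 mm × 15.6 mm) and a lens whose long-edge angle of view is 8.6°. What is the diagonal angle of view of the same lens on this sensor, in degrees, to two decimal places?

10.31°

From the long-edge AOV: f = 23.5 / (2·tan(4.3°)) = 23.5 / 0.15038 ≈ 156.2700 mm.
Sensor diagonal = √(23.5² + 15.6²) = √795.6100 ≈ 28.2066 mm.
Diagonal AOV = 2·arctan(28.2066 / (2 × 156.2700)) = 2·arctan(0.09025) ≈ 10.3139°.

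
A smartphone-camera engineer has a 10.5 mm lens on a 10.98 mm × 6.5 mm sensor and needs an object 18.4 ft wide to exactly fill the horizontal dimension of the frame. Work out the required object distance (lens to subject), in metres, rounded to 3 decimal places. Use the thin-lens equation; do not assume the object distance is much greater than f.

5.374 m

W: 18.4 ft × 304.8 mm/ft = 5608.32 mm.
Magnification m = w/W = dᵢ/dₒ; combined with 1/f = 1/dₒ + 1/dᵢ this gives dₒ = f·(1 + W/w).
dₒ = 10.5 mm × (1 + 5608.32/10.98) = 10.5 × 511.7759 ≈ 5373.647 mm = 5.37365 m.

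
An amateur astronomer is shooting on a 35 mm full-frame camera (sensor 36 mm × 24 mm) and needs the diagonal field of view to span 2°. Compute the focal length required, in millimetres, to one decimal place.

Sensor diagonal = √(36² + 24²) = √1872.0000 ≈ 43.2666 mm.
From α = 2·arctan(d/2f) we get f = d / (2·tan(α/2)).
With d = 43.2666 mm and α/2 = 1°, tan(α/2) ≈ 0.01746, so f ≈ 43.2666 / 0.03491 ≈ 1239.3714 mm.

1239.4 mm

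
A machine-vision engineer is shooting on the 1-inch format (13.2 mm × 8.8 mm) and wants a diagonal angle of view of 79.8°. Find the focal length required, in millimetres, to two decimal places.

9.49 mm

Sensor diagonal = √(13.2² + 8.8²) = √251.6800 ≈ 15.8644 mm.
From α = 2·arctan(d/2f) we get f = d / (2·tan(α/2)).
With d = 15.8644 mm and α/2 = 39.9°, tan(α/2) ≈ 0.83613, so f ≈ 15.8644 / 1.67226 ≈ 9.4868 mm.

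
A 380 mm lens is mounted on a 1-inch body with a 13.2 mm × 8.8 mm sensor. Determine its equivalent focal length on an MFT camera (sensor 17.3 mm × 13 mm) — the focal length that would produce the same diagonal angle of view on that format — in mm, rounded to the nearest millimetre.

518 mm

Sensor diagonal = √(13.2² + 8.8²) = √251.6800 ≈ 15.8644 mm.
Sensor diagonal = √(17.3² + 13²) = √468.2900 ≈ 21.6400 mm.
Equal angle of view means equal diagonal/f ratio, so f₂ = f₁ · (diagonal₂/diagonal₁) = 380 × 21.6400/15.8644.
f₂ = 380 × 1.36406 ≈ 518.342 mm.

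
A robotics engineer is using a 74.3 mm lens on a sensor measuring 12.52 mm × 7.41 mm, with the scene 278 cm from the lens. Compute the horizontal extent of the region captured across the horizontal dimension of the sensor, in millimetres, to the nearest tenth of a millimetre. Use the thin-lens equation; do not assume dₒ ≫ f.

dₒ: 278 cm = 2780 mm.
Similar triangles through the lens centre give W/dₒ = w/dᵢ; with 1/f = 1/dₒ + 1/dᵢ this gives W = w·(dₒ − f)/f.
W = 12.52 mm × (2780 − 74.3) / 74.3 = 12.52 × 36.4159 ≈ 455.927 mm.

455.9 mm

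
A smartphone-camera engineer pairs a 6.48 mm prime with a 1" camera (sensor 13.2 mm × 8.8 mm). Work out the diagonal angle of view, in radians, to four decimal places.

1.7716 rad

Sensor diagonal = √(13.2² + 8.8²) = √251.6800 ≈ 15.8644 mm.
Angle of view α = 2·arctan(d/2f) with d = 15.8644 mm and f = 6.48 mm.
d/2f = 1.22411; arctan(1.22411) ≈ 0.8858 rad, so α ≈ 1.7716 rad.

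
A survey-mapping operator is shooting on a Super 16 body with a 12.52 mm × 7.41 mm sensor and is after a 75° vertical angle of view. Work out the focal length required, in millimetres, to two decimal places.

4.83 mm

From α = 2·arctan(h/2f) we get f = h / (2·tan(α/2)).
With h = 7.41 mm and α/2 = 37.5°, tan(α/2) ≈ 0.76733, so f ≈ 7.41 / 1.53465 ≈ 4.8285 mm.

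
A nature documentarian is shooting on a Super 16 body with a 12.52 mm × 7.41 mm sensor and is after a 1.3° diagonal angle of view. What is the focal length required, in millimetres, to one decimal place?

Sensor diagonal = √(12.52² + 7.41²) = √211.6585 ≈ 14.5485 mm.
From α = 2·arctan(d/2f) we get f = d / (2·tan(α/2)).
With d = 14.5485 mm and α/2 = 0.65°, tan(α/2) ≈ 0.01135, so f ≈ 14.5485 / 0.02269 ≈ 641.1778 mm.

641.2 mm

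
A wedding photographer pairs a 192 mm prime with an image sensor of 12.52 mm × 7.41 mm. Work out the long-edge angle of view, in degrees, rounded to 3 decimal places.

3.735°

Angle of view α = 2·arctan(w/2f) with w = 12.52 mm and f = 192 mm.
w/2f = 0.03260; arctan(0.03260) ≈ 1.8674°, so α ≈ 3.7348°.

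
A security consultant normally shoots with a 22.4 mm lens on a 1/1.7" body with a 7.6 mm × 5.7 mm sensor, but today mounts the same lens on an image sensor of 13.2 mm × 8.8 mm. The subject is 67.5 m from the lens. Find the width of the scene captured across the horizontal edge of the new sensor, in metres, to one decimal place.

39.8 m

The focal length stays 22.4 mm; the relevant sensor dimension is now w = 13.2 mm. Object distance dₒ = 67.5 m = 67500 mm.
Thin-lens field width W = w·(dₒ − f)/f = 13.2 × (67500 − 22.4)/22.4 ≈ 39763.586 mm = 39.7636 m.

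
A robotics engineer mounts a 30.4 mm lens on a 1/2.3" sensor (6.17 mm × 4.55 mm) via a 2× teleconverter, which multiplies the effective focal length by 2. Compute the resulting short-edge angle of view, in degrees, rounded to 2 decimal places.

Effective focal length f = 30.4 × 2 = 60.8 mm.
α = 2·arctan(4.55 / (2 × 60.8)) = 2·arctan(0.03742) ≈ 4.2858°.

4.29°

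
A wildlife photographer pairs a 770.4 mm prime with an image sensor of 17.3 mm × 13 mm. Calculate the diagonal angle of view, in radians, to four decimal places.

0.0281 rad

Sensor diagonal = √(17.3² + 13²) = √468.2900 ≈ 21.6400 mm.
Angle of view α = 2·arctan(d/2f) with d = 21.6400 mm and f = 770.4 mm.
d/2f = 0.01404; arctan(0.01404) ≈ 0.0140 rad, so α ≈ 0.0281 rad.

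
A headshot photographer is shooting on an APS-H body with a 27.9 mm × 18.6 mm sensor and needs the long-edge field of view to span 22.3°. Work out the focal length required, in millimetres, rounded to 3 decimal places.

From α = 2·arctan(w/2f) we get f = w / (2·tan(α/2)).
With w = 27.9 mm and α/2 = 11.15°, tan(α/2) ≈ 0.19710, so f ≈ 27.9 / 0.39420 ≈ 70.7768 mm.

70.777 mm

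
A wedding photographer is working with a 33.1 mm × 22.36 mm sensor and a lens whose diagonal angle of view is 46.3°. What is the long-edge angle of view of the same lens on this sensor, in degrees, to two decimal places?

39.02°

Sensor diagonal = √(33.1² + 22.36²) = √1595.5796 ≈ 39.9447 mm.
From the diagonal AOV: f = 39.9447 / (2·tan(23.15°)) = 39.9447 / 0.85514 ≈ 46.7115 mm.
Long-edge AOV = 2·arctan(33.1 / (2 × 46.7115)) = 2·arctan(0.35430) ≈ 39.0187°.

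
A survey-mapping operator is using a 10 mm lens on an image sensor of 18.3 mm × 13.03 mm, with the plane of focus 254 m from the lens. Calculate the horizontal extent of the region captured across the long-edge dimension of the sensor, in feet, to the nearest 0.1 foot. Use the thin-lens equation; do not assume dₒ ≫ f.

dₒ: 254 m = 254000 mm.
Similar triangles through the lens centre give W/dₒ = w/dᵢ; with 1/f = 1/dₒ + 1/dᵢ this gives W = w·(dₒ − f)/f.
W = 18.3 mm × (254000 − 10) / 10 = 18.3 × 25399.0000 ≈ 464801.700 mm = 464801.700/304.8 ft = 1524.94 ft.

1524.9 ft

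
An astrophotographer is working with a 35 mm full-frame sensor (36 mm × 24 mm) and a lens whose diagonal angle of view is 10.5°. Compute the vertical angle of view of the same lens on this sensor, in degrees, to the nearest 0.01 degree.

5.84°

Sensor diagonal = √(36² + 24²) = √1872.0000 ≈ 43.2666 mm.
From the diagonal AOV: f = 43.2666 / (2·tan(5.25°)) = 43.2666 / 0.18377 ≈ 235.4336 mm.
Vertical AOV = 2·arctan(24 / (2 × 235.4336)) = 2·arctan(0.05097) ≈ 5.8357°.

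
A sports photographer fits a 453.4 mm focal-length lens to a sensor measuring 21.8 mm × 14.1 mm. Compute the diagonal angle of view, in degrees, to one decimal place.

Sensor diagonal = √(21.8² + 14.1²) = √674.0500 ≈ 25.9625 mm.
Angle of view α = 2·arctan(d/2f) with d = 25.9625 mm and f = 453.4 mm.
d/2f = 0.02863; arctan(0.02863) ≈ 1.6400°, so α ≈ 3.2800°.

3.3°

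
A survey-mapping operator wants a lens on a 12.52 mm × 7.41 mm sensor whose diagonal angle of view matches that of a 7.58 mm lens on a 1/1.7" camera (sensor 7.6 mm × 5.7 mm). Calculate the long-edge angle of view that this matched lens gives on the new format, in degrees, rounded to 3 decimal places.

56.674°

Sensor diagonal = √(7.6² + 5.7²) = √90.2500 ≈ 9.5000 mm.
Sensor diagonal = √(12.52² + 7.41²) = √211.6585 ≈ 14.5485 mm.
Equal diagonal AOV ⇒ f₂ = f₁ · 14.5485/9.5000 = 7.58 × 1.53142 ≈ 11.6082 mm.
Long-edge AOV on the new format = 2·arctan(12.52 / (2 × 11.6082)) = 2·arctan(0.53928) ≈ 56.6738°.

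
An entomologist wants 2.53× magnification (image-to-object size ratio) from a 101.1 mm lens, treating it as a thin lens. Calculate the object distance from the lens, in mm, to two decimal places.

With m = dᵢ/dₒ and 1/f = 1/dₒ + 1/dᵢ, substituting dᵢ = m·dₒ gives 1/f = (1 + 1/m)/dₒ, hence dₒ = f·(1 + 1/m).
dₒ = 101.1 × (1 + 1/2.53) = 101.1 × 1.39526 ≈ 141.060 mm.

141.06 mm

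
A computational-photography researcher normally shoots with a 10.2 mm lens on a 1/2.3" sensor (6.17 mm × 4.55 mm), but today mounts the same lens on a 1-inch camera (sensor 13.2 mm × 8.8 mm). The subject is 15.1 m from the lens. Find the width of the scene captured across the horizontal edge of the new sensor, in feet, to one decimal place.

64.1 ft

The focal length stays 10.2 mm; the relevant sensor dimension is now w = 13.2 mm. Object distance dₒ = 15.1 m = 15100 mm.
Thin-lens field width W = w·(dₒ − f)/f = 13.2 × (15100 − 10.2)/10.2 ≈ 19527.976 mm = 19527.976/304.8 ft = 64.0682 ft.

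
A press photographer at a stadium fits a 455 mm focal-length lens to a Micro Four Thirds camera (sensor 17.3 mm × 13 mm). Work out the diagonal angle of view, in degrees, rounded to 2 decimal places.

Sensor diagonal = √(17.3² + 13²) = √468.2900 ≈ 21.6400 mm.
Angle of view α = 2·arctan(d/2f) with d = 21.6400 mm and f = 455 mm.
d/2f = 0.02378; arctan(0.02378) ≈ 1.3623°, so α ≈ 2.7245°.

2.72°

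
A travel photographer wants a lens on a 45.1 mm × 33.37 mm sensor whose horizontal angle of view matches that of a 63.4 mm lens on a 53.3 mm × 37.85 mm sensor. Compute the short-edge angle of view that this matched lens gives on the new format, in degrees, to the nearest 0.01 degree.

34.55°

Equal horizontal AOV ⇒ f₂ = f₁ · 45.1/53.3 = 63.4 × 0.84615 ≈ 53.6462 mm.
Short-edge AOV on the new format = 2·arctan(33.37 / (2 × 53.6462)) = 2·arctan(0.31102) ≈ 34.5534°.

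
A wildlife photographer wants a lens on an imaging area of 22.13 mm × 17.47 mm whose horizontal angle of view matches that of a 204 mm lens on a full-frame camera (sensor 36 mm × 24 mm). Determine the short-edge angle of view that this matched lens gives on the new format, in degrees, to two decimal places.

Equal horizontal AOV ⇒ f₂ = f₁ · 22.13/36 = 204 × 0.61472 ≈ 125.4033 mm.
Short-edge AOV on the new format = 2·arctan(17.47 / (2 × 125.4033)) = 2·arctan(0.06966) ≈ 7.9690°.

7.97°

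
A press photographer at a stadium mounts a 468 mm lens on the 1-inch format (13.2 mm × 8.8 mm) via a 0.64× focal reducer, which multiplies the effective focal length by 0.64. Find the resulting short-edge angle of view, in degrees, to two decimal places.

Effective focal length f = 468 × 0.64 = 299.52 mm.
α = 2·arctan(8.8 / (2 × 299.52)) = 2·arctan(0.01469) ≈ 1.6832°.

1.68°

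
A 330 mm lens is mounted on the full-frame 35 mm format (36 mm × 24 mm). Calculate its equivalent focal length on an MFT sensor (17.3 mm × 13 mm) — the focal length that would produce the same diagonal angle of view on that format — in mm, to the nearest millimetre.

Sensor diagonal = √(36² + 24²) = √1872.0000 ≈ 43.2666 mm.
Sensor diagonal = √(17.3² + 13²) = √468.2900 ≈ 21.6400 mm.
Equal angle of view means equal diagonal/f ratio, so f₂ = f₁ · (diagonal₂/diagonal₁) = 330 × 21.6400/43.2666.
f₂ = 330 × 0.50015 ≈ 165.051 mm.

165 mm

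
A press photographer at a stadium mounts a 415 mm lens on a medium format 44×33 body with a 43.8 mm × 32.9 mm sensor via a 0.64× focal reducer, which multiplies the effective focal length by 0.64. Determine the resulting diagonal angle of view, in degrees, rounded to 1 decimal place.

11.8°

Effective focal length f = 415 × 0.64 = 265.6 mm.
Sensor diagonal = √(43.8² + 32.9²) = √3000.8500 ≈ 54.7800 mm.
α = 2·arctan(54.780 / (2 × 265.6)) = 2·arctan(0.10313) ≈ 11.7756°.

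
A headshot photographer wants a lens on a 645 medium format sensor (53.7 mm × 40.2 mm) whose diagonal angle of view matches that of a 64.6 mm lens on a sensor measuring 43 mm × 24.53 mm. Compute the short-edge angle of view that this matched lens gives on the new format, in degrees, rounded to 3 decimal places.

Sensor diagonal = √(43² + 24.53²) = √2450.7209 ≈ 49.5048 mm.
Sensor diagonal = √(53.7² + 40.2²) = √4499.7300 ≈ 67.0800 mm.
Equal diagonal AOV ⇒ f₂ = f₁ · 67.0800/49.5048 = 64.6 × 1.35502 ≈ 87.5344 mm.
Short-edge AOV on the new format = 2·arctan(40.2 / (2 × 87.5344)) = 2·arctan(0.22962) ≈ 25.8646°.

25.865°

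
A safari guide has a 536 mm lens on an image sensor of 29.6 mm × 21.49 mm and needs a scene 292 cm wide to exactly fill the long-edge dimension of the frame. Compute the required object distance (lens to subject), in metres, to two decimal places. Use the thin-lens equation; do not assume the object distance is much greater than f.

53.41 m

W: 292 cm = 2920 mm.
Magnification m = w/W = dᵢ/dₒ; combined with 1/f = 1/dₒ + 1/dᵢ this gives dₒ = f·(1 + W/w).
dₒ = 536 mm × (1 + 2920/29.6) = 536 × 99.6486 ≈ 53411.676 mm = 53.4117 m.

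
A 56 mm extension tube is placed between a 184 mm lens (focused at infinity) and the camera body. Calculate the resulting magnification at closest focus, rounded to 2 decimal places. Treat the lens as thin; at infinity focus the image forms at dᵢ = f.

The tube moves the image plane from f to f + e, so dᵢ = 184 + 56 = 240 mm. Focus is achieved when 1/f = 1/dₒ + 1/dᵢ, giving dₒ = 1/(1/f − 1/(f+e)).
Magnification m = dᵢ/dₒ = (f+e)·(1/f − 1/(f+e)) = e/f = 56/184 ≈ 0.3043.

0.30×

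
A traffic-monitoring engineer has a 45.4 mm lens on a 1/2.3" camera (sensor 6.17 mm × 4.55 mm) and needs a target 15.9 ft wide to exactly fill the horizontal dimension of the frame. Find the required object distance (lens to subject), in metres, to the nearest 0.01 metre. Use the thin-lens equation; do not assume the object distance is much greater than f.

35.71 m

W: 15.9 ft × 304.8 mm/ft = 4846.32 mm.
Magnification m = w/W = dᵢ/dₒ; combined with 1/f = 1/dₒ + 1/dᵢ this gives dₒ = f·(1 + W/w).
dₒ = 45.4 mm × (1 + 4846.32/6.17) = 45.4 × 786.4651 ≈ 35705.517 mm = 35.7055 m.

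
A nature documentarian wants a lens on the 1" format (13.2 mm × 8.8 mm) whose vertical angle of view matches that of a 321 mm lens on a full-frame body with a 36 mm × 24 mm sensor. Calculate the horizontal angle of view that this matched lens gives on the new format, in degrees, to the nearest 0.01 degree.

6.42°

Equal vertical AOV ⇒ f₂ = f₁ · 8.8/24 = 321 × 0.36667 ≈ 117.7000 mm.
Horizontal AOV on the new format = 2·arctan(13.2 / (2 × 117.7000)) = 2·arctan(0.05607) ≈ 6.4190°.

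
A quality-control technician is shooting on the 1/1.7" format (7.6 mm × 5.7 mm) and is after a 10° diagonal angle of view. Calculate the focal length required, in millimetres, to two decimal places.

54.29 mm

Sensor diagonal = √(7.6² + 5.7²) = √90.2500 ≈ 9.5000 mm.
From α = 2·arctan(d/2f) we get f = d / (2·tan(α/2)).
With d = 9.5000 mm and α/2 = 5°, tan(α/2) ≈ 0.08749, so f ≈ 9.5000 / 0.17498 ≈ 54.2927 mm.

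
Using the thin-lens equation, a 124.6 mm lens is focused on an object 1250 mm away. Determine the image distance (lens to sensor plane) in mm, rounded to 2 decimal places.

1/dᵢ = 1/f − 1/dₒ = 1/124.6 − 1/1250 = 0.0072257 mm⁻¹.
dᵢ = 1/0.0072257 ≈ 138.3952 mm.

138.40 mm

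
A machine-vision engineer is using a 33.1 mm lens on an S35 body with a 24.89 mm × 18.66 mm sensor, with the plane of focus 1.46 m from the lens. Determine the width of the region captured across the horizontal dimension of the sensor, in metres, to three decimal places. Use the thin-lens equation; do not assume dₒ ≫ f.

1.073 m

dₒ: 1.46 m = 1460 mm.
Similar triangles through the lens centre give W/dₒ = w/dᵢ; with 1/f = 1/dₒ + 1/dᵢ this gives W = w·(dₒ − f)/f.
W = 24.89 mm × (1460 − 33.1) / 33.1 = 24.89 × 43.1088 ≈ 1072.977 mm = 1.07298 m.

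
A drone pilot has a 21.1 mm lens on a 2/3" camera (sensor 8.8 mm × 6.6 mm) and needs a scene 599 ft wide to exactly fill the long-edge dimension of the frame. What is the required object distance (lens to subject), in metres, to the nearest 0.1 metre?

437.8 m

W: 599 ft × 304.8 mm/ft = 182575.19 mm.
Magnification m = w/W = dᵢ/dₒ; combined with 1/f = 1/dₒ + 1/dᵢ this gives dₒ = f·(1 + W/w).
dₒ = 21.1 mm × (1 + 182575/8.8) = 21.1 × 20748.1812 ≈ 437786.622 mm = 437.787 m.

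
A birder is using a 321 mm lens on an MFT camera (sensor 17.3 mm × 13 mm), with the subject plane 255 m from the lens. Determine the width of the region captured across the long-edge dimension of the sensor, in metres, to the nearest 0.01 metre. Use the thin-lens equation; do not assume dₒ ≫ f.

13.73 m

dₒ: 255 m = 255000 mm.
Similar triangles through the lens centre give W/dₒ = w/dᵢ; with 1/f = 1/dₒ + 1/dᵢ this gives W = w·(dₒ − f)/f.
W = 17.3 mm × (255000 − 321) / 321 = 17.3 × 793.3925 ≈ 13725.691 mm = 13.7257 m.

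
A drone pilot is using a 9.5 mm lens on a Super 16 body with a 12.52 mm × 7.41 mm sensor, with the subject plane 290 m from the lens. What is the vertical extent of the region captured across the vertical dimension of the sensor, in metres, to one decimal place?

dₒ: 290 m = 290000 mm.
Similar triangles through the lens centre give W/dₒ = h/dᵢ; with 1/f = 1/dₒ + 1/dᵢ this gives W = h·(dₒ − f)/f.
W = 7.41 mm × (290000 − 9.5) / 9.5 = 7.41 × 30525.3158 ≈ 226192.590 mm = 226.193 m.

226.2 m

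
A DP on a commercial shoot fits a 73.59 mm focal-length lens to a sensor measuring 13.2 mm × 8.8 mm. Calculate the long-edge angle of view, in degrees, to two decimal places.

10.25°

Angle of view α = 2·arctan(w/2f) with w = 13.2 mm and f = 73.59 mm.
w/2f = 0.08969; arctan(0.08969) ≈ 5.1249°, so α ≈ 10.2498°.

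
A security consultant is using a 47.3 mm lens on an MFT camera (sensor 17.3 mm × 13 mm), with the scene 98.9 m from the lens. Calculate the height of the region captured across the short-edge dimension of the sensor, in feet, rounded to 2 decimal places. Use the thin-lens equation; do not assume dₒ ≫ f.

dₒ: 98.9 m = 98900 mm.
Similar triangles through the lens centre give W/dₒ = h/dᵢ; with 1/f = 1/dₒ + 1/dᵢ this gives W = h·(dₒ − f)/f.
W = 13 mm × (98900 − 47.3) / 47.3 = 13 × 2089.9091 ≈ 27168.818 mm = 27168.818/304.8 ft = 89.1365 ft.

89.14 ft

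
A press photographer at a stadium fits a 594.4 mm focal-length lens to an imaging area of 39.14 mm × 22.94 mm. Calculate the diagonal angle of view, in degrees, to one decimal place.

4.4°

Sensor diagonal = √(39.14² + 22.94²) = √2058.1832 ≈ 45.3672 mm.
Angle of view α = 2·arctan(d/2f) with d = 45.3672 mm and f = 594.4 mm.
d/2f = 0.03816; arctan(0.03816) ≈ 2.1855°, so α ≈ 4.3709°.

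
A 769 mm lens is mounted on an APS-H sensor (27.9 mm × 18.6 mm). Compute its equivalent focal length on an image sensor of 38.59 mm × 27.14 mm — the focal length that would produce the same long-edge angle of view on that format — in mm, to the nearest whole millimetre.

Equal angle of view means equal width/f ratio, so f₂ = f₁ · (width₂/width₁) = 769 × 38.59/27.9.
f₂ = 769 × 1.38315 ≈ 1063.646 mm.

1064 mm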